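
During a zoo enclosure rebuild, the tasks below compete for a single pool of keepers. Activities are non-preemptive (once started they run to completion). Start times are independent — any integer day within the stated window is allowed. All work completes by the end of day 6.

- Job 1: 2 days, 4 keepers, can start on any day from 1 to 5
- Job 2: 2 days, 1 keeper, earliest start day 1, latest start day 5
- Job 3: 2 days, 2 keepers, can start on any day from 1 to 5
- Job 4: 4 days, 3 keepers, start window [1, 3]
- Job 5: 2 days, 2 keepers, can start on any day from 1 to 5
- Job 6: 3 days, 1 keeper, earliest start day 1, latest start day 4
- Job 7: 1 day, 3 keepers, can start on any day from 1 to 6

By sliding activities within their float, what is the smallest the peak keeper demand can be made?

Early-start (Job 1@1, Job 2@1, Job 3@1, Job 4@1, Job 5@1, Job 6@1, Job 7@1) gives peak 16: d1:16  d2:13  d3:4  d4:3  d5:0  d6:0.
Shift Job 4→3, Job 5→3, Job 6→3, Job 7→5.
Schedule Job 1@1, Job 2@1, Job 3@1, Job 4@3, Job 5@3, Job 6@3, Job 7@5: d1:7  d2:7  d3:6  d4:6  d5:7  d6:3 — peak 7.

7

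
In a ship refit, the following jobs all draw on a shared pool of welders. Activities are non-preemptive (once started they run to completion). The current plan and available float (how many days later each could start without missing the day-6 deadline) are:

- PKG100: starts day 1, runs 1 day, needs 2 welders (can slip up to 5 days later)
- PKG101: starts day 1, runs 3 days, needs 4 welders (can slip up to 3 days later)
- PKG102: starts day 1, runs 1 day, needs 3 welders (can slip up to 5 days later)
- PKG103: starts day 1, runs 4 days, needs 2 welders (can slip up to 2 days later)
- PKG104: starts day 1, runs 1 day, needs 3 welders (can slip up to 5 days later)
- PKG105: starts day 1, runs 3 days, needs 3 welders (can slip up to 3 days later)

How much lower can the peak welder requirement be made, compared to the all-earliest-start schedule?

Early-start peak: d1:17  d2:9  d3:9  d4:2  d5:0  d6:0 ⇒ 17.
Leveled (PKG100@1, PKG101@4, PKG102@5, PKG103@1, PKG104@6, PKG105@1): d1:7  d2:5  d3:5  d4:6  d5:7  d6:7 ⇒ 7.
Reduction 17 − 7 = 10.

10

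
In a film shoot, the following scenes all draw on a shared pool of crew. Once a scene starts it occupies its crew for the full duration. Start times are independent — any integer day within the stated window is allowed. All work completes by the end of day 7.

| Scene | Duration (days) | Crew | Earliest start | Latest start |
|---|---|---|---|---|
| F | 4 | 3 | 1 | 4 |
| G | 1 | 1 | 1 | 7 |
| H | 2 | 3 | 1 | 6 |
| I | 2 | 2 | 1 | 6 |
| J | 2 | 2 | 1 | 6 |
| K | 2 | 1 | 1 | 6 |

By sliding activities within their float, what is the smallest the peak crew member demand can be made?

5

Early-start (F@1, G@1, H@1, I@1, J@1, K@1) gives peak 12: d1:12  d2:11  d3:3  d4:3  d5:0  d6:0  d7:0.
Shift H→5, I→2, J→4, K→6.
Schedule F@1, G@1, H@5, I@2, J@4, K@6: d1:4  d2:5  d3:5  d4:5  d5:5  d6:4  d7:1 — peak 5.
Total crew member-days = 29 over 7 days ⇒ peak ≥ ⌈29/7⌉ = 5, so 5 is optimal.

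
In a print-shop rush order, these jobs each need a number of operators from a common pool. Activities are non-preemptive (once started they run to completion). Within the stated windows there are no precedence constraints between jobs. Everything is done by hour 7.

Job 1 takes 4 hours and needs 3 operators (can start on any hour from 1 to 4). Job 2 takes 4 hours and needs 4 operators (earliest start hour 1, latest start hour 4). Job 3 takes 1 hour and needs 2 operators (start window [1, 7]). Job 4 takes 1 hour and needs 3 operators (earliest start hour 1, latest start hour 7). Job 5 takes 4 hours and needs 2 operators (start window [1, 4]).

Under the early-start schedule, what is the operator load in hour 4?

9

At early start, hour 4 has: Job 1, Job 2, Job 5.
Demand: 3 + 4 + 2 = 9.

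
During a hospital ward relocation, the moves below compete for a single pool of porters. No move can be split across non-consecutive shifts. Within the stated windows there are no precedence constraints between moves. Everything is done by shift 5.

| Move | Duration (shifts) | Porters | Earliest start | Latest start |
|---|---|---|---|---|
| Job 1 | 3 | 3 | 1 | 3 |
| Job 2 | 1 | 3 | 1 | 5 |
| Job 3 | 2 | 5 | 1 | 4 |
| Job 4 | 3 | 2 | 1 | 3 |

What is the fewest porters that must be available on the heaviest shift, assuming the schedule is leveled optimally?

7

Early-start (Job 1@1, Job 2@1, Job 3@1, Job 4@1) gives peak 13: s1:13  s2:10  s3:5  s4:0  s5:0.
Shift Job 3→4, Job 4→2.
Schedule Job 1@1, Job 2@1, Job 3@4, Job 4@2: s1:6  s2:5  s3:5  s4:7  s5:5 — peak 7.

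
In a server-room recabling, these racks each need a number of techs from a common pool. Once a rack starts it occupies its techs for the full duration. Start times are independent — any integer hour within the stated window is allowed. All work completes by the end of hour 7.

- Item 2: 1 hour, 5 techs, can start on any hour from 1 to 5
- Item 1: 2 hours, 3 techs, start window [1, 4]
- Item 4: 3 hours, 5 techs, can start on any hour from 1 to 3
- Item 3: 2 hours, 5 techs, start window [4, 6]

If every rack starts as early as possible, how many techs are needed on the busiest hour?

13

Early-start schedule: Item 2@1, Item 1@1, Item 4@1, Item 3@4.
Load per hour: hour 1: 13, hour 2: 8, hour 3: 5, hour 4: 5, hour 5: 5, hour 6: 0, hour 7: 0.
Peak is 13.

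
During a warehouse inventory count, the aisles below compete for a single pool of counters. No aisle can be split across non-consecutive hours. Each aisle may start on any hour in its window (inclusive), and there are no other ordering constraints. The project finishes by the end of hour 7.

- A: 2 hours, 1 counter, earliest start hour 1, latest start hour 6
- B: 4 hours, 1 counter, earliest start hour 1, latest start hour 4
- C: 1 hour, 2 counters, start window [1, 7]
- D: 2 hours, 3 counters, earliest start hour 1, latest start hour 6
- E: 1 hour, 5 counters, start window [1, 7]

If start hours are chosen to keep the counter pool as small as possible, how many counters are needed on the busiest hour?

Early-start (A@1, B@1, C@1, D@1, E@1) gives peak 12: h1:12  h2:5  h3:1  h4:1  h5:0  h6:0  h7:0.
Shift D→2, E→5.
Schedule A@1, B@1, C@1, D@2, E@5: h1:4  h2:5  h3:4  h4:1  h5:5  h6:0  h7:0 — peak 5.

5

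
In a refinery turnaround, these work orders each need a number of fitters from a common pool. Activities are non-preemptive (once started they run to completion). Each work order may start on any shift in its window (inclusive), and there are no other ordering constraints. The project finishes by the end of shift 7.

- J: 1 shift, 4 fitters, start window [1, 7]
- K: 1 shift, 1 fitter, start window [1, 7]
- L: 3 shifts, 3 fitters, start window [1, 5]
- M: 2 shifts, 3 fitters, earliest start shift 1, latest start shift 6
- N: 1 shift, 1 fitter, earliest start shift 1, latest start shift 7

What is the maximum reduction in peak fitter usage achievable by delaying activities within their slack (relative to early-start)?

Early-start peak: s1:12  s2:6  s3:3  s4:0  s5:0  s6:0  s7:0 ⇒ 12.
Leveled (J@1, K@2, L@2, M@5, N@3): s1:4  s2:4  s3:4  s4:3  s5:3  s6:3  s7:0 ⇒ 4.
Reduction 12 − 4 = 8.

8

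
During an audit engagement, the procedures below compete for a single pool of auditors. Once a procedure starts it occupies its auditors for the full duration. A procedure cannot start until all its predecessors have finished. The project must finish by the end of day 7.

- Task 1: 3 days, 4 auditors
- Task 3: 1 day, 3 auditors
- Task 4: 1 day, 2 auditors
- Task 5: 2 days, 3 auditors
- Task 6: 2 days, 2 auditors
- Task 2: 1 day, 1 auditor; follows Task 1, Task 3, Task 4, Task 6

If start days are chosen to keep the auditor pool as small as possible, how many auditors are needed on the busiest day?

5

Early-start (Task 1@1, Task 3@1, Task 4@1, Task 5@1, Task 6@1, Task 2@4) gives peak 14: d1:14  d2:9  d3:4  d4:1  d5:0  d6:0  d7:0.
Shift Task 3→4, Task 4→4, Task 5→5, Task 6→5, Task 2→7.
Schedule Task 1@1, Task 3@4, Task 4@4, Task 5@5, Task 6@5, Task 2@7: d1:4  d2:4  d3:4  d4:5  d5:5  d6:5  d7:1 — peak 5.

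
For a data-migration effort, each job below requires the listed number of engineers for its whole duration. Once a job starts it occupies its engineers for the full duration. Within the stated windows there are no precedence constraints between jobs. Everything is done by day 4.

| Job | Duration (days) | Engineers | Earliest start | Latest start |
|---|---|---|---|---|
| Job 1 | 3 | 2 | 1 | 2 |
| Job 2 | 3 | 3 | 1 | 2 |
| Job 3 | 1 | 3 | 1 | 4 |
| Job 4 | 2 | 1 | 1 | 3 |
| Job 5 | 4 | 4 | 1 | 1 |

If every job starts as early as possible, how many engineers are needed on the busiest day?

13

Early-start schedule: Job 1@1, Job 2@1, Job 3@1, Job 4@1, Job 5@1.
Load per day: day 1: 13, day 2: 10, day 3: 9, day 4: 4.
Peak is 13.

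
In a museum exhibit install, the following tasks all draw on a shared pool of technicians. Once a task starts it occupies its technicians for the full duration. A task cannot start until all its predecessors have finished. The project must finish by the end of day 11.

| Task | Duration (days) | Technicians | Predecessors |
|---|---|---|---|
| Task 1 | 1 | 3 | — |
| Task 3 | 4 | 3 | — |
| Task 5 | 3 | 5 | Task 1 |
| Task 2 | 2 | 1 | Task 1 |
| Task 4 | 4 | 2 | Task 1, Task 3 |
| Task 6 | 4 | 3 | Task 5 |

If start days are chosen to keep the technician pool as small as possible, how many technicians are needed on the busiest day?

Early-start (Task 1@1, Task 3@1, Task 5@2, Task 2@2, Task 4@5, Task 6@5) gives peak 9: d1:6  d2:9  d3:9  d4:8  d5:5  d6:5  d7:5  d8:5  d9:0  d10:0  d11:0.
Shift Task 5→5, Task 4→8, Task 6→8.
Schedule Task 1@1, Task 3@1, Task 5@5, Task 2@2, Task 4@8, Task 6@8: d1:6  d2:4  d3:4  d4:3  d5:5  d6:5  d7:5  d8:5  d9:5  d10:5  d11:5 — peak 6.

6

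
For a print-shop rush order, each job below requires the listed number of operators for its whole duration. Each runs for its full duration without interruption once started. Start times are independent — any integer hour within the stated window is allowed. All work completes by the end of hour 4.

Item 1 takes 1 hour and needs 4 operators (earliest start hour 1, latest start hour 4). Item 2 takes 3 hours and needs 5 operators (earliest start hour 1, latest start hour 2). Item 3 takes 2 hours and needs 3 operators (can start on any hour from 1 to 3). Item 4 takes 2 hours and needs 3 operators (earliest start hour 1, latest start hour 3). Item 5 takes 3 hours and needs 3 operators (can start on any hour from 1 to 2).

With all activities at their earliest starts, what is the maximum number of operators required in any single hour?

18

Early-start schedule: Item 1@1, Item 2@1, Item 3@1, Item 4@1, Item 5@1.
Load per hour: hour 1: 18, hour 2: 14, hour 3: 8, hour 4: 0.
Peak is 18.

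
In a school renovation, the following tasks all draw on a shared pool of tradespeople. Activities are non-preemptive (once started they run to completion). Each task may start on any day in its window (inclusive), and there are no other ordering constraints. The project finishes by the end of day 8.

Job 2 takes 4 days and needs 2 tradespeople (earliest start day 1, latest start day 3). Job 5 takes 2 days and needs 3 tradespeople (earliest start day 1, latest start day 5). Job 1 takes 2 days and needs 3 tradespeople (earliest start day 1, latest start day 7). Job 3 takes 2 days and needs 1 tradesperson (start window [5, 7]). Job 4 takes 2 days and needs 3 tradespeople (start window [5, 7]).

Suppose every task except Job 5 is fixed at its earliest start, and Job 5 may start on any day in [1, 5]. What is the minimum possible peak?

5

Job 5@1: d1:8  d2:8  d3:2  d4:2  d5:4  d6:4  d7:0  d8:0 → peak 8
Job 5@2: d1:5  d2:8  d3:5  d4:2  d5:4  d6:4  d7:0  d8:0 → peak 8
Job 5@3: d1:5  d2:5  d3:5  d4:5  d5:4  d6:4  d7:0  d8:0 → peak 5
Job 5@4: d1:5  d2:5  d3:2  d4:5  d5:7  d6:4  d7:0  d8:0 → peak 7
Job 5@5: d1:5  d2:5  d3:2  d4:2  d5:7  d6:7  d7:0  d8:0 → peak 7
Best is Job 5@3, peak 5.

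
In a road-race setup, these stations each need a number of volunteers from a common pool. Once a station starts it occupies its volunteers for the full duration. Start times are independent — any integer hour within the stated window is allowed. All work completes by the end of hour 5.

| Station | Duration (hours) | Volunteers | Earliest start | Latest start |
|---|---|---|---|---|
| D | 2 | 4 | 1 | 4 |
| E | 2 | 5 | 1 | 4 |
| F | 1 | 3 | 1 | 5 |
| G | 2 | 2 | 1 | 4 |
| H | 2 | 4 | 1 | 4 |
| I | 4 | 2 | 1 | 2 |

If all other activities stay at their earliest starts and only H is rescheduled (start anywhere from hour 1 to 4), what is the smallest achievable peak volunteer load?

16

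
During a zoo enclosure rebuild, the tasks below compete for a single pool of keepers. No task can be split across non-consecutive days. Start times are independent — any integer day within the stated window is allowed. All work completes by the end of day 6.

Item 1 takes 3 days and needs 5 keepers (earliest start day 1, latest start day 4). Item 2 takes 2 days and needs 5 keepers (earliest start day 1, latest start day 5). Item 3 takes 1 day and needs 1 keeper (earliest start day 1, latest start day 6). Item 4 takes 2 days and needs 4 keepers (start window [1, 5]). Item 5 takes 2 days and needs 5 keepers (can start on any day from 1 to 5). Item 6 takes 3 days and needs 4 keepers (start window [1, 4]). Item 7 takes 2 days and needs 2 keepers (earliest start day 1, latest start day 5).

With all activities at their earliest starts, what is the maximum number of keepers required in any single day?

26

Early-start schedule: Item 1@1, Item 2@1, Item 3@1, Item 4@1, Item 5@1, Item 6@1, Item 7@1.
Load per day: day 1: 26, day 2: 25, day 3: 9, day 4: 0, day 5: 0, day 6: 0.
Peak is 26.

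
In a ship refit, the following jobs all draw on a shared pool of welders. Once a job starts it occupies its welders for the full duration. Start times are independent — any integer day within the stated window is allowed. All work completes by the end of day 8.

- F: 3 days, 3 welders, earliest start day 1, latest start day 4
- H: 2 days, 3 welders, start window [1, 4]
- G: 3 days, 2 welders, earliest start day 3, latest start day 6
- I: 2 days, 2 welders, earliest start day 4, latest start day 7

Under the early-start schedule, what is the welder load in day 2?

At early start, day 2 has: F, H.
Demand: 3 + 3 = 6.

6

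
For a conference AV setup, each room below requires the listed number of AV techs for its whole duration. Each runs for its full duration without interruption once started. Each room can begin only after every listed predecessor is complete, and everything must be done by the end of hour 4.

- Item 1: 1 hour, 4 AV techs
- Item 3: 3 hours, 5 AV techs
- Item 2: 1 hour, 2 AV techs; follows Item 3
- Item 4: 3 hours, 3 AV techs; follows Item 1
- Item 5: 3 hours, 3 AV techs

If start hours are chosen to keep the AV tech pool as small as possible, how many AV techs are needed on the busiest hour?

11

Early-start (Item 1@1, Item 3@1, Item 2@4, Item 4@2, Item 5@1) gives peak 12: h1:12  h2:11  h3:11  h4:5.
Shift Item 5→2.
Schedule Item 1@1, Item 3@1, Item 2@4, Item 4@2, Item 5@2: h1:9  h2:11  h3:11  h4:8 — peak 11.
No arrangement of the 2 feasible schedules does better.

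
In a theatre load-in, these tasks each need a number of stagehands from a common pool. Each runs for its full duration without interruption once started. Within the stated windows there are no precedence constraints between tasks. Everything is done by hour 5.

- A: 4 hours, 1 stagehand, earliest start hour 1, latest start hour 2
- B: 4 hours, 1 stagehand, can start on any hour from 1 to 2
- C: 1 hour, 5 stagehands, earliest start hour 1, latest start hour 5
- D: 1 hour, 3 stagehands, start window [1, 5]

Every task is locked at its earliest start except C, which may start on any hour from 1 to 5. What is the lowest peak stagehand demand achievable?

C@1: h1:10  h2:2  h3:2  h4:2  h5:0 → peak 10
C@2: h1:5  h2:7  h3:2  h4:2  h5:0 → peak 7
C@3: h1:5  h2:2  h3:7  h4:2  h5:0 → peak 7
C@4: h1:5  h2:2  h3:2  h4:7  h5:0 → peak 7
C@5: h1:5  h2:2  h3:2  h4:2  h5:5 → peak 5
Best is C@5, peak 5.

5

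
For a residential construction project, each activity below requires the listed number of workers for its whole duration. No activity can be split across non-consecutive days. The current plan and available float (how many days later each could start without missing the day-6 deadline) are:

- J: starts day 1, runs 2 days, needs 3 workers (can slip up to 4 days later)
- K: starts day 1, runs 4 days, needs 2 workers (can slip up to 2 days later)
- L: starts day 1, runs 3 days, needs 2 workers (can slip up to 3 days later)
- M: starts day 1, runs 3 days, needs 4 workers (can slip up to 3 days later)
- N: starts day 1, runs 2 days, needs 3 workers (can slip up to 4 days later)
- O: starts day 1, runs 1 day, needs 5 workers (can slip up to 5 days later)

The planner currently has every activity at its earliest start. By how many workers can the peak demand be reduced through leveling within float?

11

Early-start peak: d1:19  d2:14  d3:8  d4:2  d5:0  d6:0 ⇒ 19.
Leveled (J@1, K@1, L@1, M@3, N@5, O@6): d1:7  d2:7  d3:8  d4:6  d5:7  d6:8 ⇒ 8.
Reduction 19 − 8 = 11.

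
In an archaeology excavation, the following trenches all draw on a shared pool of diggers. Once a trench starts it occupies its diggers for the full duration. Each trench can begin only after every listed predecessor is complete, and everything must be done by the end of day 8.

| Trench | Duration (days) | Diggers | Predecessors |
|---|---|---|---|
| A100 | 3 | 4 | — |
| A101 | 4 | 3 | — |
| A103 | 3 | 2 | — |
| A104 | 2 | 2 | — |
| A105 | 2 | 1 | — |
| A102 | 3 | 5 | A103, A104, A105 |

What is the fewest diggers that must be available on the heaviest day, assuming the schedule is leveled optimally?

8

Early-start (A100@1, A101@1, A103@1, A104@1, A105@1, A102@4) gives peak 12: d1:12  d2:12  d3:9  d4:8  d5:5  d6:5  d7:0  d8:0.
Shift A101→4, A105→3, A102→5.
Schedule A100@1, A101@4, A103@1, A104@1, A105@3, A102@5: d1:8  d2:8  d3:7  d4:4  d5:8  d6:8  d7:8  d8:0 — peak 8.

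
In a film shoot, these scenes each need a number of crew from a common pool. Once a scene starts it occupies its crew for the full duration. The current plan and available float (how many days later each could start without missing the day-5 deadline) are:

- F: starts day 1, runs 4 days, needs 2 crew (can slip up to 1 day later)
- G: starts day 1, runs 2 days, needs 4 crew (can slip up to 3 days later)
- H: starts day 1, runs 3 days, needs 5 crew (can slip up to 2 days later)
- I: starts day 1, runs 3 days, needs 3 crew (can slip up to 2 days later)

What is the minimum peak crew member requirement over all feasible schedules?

10

Early-start (F@1, G@1, H@1, I@1) gives peak 14: d1:14  d2:14  d3:10  d4:2  d5:0.
Shift H→3.
Schedule F@1, G@1, H@3, I@1: d1:9  d2:9  d3:10  d4:7  d5:5 — peak 10.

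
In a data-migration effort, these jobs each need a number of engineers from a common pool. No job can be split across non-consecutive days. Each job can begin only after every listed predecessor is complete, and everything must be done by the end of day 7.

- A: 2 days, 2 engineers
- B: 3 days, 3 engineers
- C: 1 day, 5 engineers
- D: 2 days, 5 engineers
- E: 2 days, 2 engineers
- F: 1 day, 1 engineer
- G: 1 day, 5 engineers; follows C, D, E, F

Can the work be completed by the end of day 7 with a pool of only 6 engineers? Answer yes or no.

no

The minimum achievable peak is 7; 6 < 7, so no feasible schedule stays within the cap.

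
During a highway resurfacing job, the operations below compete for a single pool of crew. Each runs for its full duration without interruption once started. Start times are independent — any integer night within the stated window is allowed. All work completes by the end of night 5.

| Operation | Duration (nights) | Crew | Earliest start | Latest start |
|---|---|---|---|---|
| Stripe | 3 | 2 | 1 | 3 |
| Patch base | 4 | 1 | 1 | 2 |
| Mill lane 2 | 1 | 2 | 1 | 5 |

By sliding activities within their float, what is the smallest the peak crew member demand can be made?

3

Early-start (Stripe@1, Patch base@1, Mill lane 2@1) gives peak 5: n1:5  n2:3  n3:3  n4:1  n5:0.
Shift Mill lane 2→4.
Schedule Stripe@1, Patch base@1, Mill lane 2@4: n1:3  n2:3  n3:3  n4:3  n5:0 — peak 3.
Total crew member-nights = 12 over 5 nights ⇒ peak ≥ ⌈12/5⌉ = 3, so 3 is optimal.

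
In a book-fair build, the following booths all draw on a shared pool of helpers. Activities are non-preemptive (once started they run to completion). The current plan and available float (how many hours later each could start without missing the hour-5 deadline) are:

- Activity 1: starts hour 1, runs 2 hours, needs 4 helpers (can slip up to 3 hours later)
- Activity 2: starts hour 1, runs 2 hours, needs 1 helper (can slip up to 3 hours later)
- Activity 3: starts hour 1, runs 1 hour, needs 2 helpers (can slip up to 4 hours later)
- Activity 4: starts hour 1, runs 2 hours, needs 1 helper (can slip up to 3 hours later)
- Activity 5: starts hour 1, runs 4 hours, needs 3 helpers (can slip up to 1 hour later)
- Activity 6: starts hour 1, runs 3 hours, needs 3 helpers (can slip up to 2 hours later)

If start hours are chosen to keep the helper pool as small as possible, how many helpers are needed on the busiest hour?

8

Early-start (Activity 1@1, Activity 2@1, Activity 3@1, Activity 4@1, Activity 5@1, Activity 6@1) gives peak 14: h1:14  h2:12  h3:6  h4:3  h5:0.
Shift Activity 4→3, Activity 5→2, Activity 6→3.
Schedule Activity 1@1, Activity 2@1, Activity 3@1, Activity 4@3, Activity 5@2, Activity 6@3: h1:7  h2:8  h3:7  h4:7  h5:6 — peak 8.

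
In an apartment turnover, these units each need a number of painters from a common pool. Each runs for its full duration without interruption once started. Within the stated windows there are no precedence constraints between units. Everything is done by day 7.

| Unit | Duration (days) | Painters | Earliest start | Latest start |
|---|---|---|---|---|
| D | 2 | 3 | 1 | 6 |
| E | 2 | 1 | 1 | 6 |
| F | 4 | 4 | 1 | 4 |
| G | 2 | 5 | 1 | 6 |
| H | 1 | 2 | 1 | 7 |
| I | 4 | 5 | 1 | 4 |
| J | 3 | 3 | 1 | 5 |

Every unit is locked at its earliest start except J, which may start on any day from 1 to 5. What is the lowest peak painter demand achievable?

20

J@1: d1:23  d2:21  d3:12  d4:9  d5:0  d6:0  d7:0 → peak 23
J@2: d1:20  d2:21  d3:12  d4:12  d5:0  d6:0  d7:0 → peak 21
J@3: d1:20  d2:18  d3:12  d4:12  d5:3  d6:0  d7:0 → peak 20
J@4: d1:20  d2:18  d3:9  d4:12  d5:3  d6:3  d7:0 → peak 20
J@5: d1:20  d2:18  d3:9  d4:9  d5:3  d6:3  d7:3 → peak 20
Best is J@3, peak 20.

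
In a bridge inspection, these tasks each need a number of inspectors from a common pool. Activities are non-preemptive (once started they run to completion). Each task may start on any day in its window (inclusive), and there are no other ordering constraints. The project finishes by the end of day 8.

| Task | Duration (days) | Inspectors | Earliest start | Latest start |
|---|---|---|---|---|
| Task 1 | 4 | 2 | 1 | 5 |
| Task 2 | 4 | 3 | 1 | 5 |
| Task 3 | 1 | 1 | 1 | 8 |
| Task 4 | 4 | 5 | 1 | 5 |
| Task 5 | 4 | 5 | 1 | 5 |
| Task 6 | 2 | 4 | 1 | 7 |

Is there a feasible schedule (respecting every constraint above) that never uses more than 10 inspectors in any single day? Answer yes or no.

Schedule Task 1@1, Task 2@1, Task 3@1, Task 4@2, Task 5@5, Task 6@6: d1:6  d2:10  d3:10  d4:10  d5:10  d6:9  d7:9  d8:5 — peak 10 ≤ 10.

yes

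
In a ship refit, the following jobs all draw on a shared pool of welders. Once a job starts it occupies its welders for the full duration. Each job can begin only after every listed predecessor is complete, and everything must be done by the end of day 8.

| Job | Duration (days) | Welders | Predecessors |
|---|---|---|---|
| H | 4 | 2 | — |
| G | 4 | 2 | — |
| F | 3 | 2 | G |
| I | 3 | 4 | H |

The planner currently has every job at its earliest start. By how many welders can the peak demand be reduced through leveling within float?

0

Early-start peak: d1:4  d2:4  d3:4  d4:4  d5:6  d6:6  d7:6  d8:0 ⇒ 6.
Leveled (H@1, G@1, F@5, I@5): d1:4  d2:4  d3:4  d4:4  d5:6  d6:6  d7:6  d8:0 ⇒ 6.
Reduction 6 − 6 = 0.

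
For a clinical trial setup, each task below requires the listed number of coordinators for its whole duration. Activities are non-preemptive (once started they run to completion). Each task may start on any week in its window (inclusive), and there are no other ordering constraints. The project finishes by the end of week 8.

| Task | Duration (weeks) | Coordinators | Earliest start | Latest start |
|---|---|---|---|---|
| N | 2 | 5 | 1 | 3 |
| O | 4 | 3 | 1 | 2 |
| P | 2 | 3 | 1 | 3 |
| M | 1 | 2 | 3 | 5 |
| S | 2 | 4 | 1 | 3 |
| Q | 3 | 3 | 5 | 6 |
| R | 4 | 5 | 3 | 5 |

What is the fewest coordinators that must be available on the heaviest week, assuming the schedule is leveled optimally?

10

Early-start (N@1, O@1, P@1, M@3, S@1, Q@5, R@3) gives peak 15: w1:15  w2:15  w3:10  w4:8  w5:8  w6:8  w7:3  w8:0.
Shift P→3, M→5, S→3, R→5.
Schedule N@1, O@1, P@3, M@5, S@3, Q@5, R@5: w1:8  w2:8  w3:10  w4:10  w5:10  w6:8  w7:8  w8:5 — peak 10.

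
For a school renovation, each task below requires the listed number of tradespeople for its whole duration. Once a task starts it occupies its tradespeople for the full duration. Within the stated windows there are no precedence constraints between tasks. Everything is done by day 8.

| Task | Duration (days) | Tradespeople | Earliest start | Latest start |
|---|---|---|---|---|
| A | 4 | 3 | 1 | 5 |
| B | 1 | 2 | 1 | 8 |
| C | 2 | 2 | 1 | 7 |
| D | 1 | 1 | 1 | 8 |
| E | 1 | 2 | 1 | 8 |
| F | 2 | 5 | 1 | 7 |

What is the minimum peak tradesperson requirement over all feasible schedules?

Early-start (A@1, B@1, C@1, D@1, E@1, F@1) gives peak 15: d1:15  d2:10  d3:3  d4:3  d5:0  d6:0  d7:0  d8:0.
Shift C→2, D→4, E→5, F→6.
Schedule A@1, B@1, C@2, D@4, E@5, F@6: d1:5  d2:5  d3:5  d4:4  d5:2  d6:5  d7:5  d8:0 — peak 5.

5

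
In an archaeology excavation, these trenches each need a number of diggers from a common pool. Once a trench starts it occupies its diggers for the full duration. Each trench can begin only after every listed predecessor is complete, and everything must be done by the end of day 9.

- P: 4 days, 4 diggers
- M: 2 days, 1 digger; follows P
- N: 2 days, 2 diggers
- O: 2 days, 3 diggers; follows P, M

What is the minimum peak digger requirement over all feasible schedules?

Early-start (P@1, M@5, N@1, O@7) gives peak 6: d1:6  d2:6  d3:4  d4:4  d5:1  d6:1  d7:3  d8:3  d9:0.
Shift N→5.
Schedule P@1, M@5, N@5, O@7: d1:4  d2:4  d3:4  d4:4  d5:3  d6:3  d7:3  d8:3  d9:0 — peak 4.
Total digger-days = 28 over 9 days ⇒ peak ≥ ⌈28/9⌉ = 4, so 4 is optimal.

4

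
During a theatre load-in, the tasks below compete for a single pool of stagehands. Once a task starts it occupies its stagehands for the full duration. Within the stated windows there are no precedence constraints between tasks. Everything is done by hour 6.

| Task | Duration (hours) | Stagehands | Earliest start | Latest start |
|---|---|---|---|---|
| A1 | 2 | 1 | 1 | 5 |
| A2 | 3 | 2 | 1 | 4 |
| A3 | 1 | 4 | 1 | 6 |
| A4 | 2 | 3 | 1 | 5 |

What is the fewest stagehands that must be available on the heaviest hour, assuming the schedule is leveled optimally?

Early-start (A1@1, A2@1, A3@1, A4@1) gives peak 10: h1:10  h2:6  h3:2  h4:0  h5:0  h6:0.
Shift A3→4, A4→5.
Schedule A1@1, A2@1, A3@4, A4@5: h1:3  h2:3  h3:2  h4:4  h5:3  h6:3 — peak 4.

4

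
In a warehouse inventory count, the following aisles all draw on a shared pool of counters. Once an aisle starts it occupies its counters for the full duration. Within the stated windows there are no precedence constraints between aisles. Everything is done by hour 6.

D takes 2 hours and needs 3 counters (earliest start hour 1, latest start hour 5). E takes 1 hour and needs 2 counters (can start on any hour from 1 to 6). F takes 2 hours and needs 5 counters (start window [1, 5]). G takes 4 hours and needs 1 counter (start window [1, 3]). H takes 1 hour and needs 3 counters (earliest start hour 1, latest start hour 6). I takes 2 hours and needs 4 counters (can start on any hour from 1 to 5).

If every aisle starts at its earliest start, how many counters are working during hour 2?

13

At early start, hour 2 has: D, F, G, I.
Demand: 3 + 5 + 1 + 4 = 13.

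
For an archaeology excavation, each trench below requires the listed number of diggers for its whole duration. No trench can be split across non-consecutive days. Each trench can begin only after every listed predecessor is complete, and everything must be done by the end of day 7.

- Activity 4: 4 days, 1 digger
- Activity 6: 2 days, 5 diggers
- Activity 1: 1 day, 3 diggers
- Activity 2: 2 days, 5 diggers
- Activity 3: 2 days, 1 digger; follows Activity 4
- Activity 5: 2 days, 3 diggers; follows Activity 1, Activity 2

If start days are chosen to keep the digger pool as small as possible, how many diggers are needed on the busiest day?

Early-start (Activity 4@1, Activity 6@1, Activity 1@1, Activity 2@1, Activity 3@5, Activity 5@3) gives peak 14: d1:14  d2:11  d3:4  d4:4  d5:1  d6:1  d7:0.
Shift Activity 1→3, Activity 2→4, Activity 5→6.
Schedule Activity 4@1, Activity 6@1, Activity 1@3, Activity 2@4, Activity 3@5, Activity 5@6: d1:6  d2:6  d3:4  d4:6  d5:6  d6:4  d7:3 — peak 6.

6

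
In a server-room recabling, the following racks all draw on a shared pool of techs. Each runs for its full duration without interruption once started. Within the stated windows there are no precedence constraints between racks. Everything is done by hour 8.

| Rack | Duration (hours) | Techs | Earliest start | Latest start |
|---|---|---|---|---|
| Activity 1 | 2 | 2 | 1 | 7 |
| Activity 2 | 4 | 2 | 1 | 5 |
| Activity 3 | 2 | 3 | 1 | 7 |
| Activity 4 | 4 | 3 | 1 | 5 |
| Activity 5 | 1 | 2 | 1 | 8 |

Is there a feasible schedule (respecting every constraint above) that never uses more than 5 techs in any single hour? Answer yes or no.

yes

Schedule Activity 1@1, Activity 2@1, Activity 3@3, Activity 4@5, Activity 5@5: h1:4  h2:4  h3:5  h4:5  h5:5  h6:3  h7:3  h8:3 — peak 5 ≤ 5.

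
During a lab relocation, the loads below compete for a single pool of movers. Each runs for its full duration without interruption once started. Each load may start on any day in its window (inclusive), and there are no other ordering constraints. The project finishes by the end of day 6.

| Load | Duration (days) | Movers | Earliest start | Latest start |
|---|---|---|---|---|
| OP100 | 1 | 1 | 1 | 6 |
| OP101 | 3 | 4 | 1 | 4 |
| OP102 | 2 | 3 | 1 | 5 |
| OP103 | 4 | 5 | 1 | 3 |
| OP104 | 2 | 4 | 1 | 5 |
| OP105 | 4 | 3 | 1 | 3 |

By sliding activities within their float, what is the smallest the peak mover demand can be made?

12

Early-start (OP100@1, OP101@1, OP102@1, OP103@1, OP104@1, OP105@1) gives peak 20: d1:20  d2:19  d3:12  d4:8  d5:0  d6:0.
Shift OP103→2, OP104→4, OP105→3.
Schedule OP100@1, OP101@1, OP102@1, OP103@2, OP104@4, OP105@3: d1:8  d2:12  d3:12  d4:12  d5:12  d6:3 — peak 12.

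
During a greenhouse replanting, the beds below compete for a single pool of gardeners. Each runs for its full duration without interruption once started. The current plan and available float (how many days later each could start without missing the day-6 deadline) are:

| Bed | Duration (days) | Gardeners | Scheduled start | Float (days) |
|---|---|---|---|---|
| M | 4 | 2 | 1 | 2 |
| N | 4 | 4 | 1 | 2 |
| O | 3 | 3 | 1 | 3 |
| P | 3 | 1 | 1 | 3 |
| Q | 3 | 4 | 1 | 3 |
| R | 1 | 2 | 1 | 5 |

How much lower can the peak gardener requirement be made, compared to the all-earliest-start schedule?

Early-start peak: d1:16  d2:14  d3:14  d4:6  d5:0  d6:0 ⇒ 16.
Leveled (M@1, N@1, O@1, P@1, Q@4, R@5): d1:10  d2:10  d3:10  d4:10  d5:6  d6:4 ⇒ 10.
Reduction 16 − 10 = 6.

6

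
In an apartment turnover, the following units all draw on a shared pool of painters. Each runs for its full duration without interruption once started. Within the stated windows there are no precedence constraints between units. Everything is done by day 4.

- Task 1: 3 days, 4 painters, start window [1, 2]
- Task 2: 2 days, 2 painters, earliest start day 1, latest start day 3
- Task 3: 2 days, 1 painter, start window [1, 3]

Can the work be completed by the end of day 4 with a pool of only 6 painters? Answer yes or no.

Schedule Task 1@1, Task 2@1, Task 3@3: d1:6  d2:6  d3:5  d4:1 — peak 6 ≤ 6.

yes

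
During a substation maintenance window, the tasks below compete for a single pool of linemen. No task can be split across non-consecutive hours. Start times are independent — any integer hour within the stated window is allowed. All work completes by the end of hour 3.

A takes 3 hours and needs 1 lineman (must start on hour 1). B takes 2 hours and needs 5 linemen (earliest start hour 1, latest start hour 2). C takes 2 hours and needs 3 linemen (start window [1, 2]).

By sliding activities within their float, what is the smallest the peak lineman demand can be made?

Schedule A@1, B@1, C@1: h1:9  h2:9  h3:1 — peak 9.
No arrangement of the 4 feasible schedules does better.

9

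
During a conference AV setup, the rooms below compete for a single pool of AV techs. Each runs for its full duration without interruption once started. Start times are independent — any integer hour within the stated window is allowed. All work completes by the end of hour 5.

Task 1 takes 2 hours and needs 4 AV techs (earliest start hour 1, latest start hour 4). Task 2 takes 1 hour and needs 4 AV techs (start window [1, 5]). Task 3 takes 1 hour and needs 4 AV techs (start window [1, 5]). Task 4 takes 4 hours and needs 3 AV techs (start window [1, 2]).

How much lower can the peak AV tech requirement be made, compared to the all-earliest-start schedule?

8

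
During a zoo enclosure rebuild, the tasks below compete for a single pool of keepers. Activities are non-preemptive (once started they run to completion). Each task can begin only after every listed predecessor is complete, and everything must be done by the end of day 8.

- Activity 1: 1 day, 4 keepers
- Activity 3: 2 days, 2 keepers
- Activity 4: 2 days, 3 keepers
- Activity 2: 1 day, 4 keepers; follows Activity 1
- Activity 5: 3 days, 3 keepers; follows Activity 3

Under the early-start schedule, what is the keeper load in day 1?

9

At early start, day 1 has: Activity 1, Activity 3, Activity 4.
Demand: 4 + 2 + 3 = 9.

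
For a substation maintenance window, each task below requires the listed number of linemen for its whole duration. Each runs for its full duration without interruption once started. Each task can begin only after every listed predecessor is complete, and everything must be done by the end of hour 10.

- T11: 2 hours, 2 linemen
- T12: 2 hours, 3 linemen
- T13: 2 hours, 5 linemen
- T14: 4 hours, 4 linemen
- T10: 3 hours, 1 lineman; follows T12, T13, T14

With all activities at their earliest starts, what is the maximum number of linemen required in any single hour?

14

Early-start schedule: T11@1, T12@1, T13@1, T14@1, T10@5.
Load per hour: hour 1: 14, hour 2: 14, hour 3: 4, hour 4: 4, hour 5: 1, hour 6: 1, hour 7: 1, hour 8: 0, hour 9: 0, hour 10: 0.
Peak is 14.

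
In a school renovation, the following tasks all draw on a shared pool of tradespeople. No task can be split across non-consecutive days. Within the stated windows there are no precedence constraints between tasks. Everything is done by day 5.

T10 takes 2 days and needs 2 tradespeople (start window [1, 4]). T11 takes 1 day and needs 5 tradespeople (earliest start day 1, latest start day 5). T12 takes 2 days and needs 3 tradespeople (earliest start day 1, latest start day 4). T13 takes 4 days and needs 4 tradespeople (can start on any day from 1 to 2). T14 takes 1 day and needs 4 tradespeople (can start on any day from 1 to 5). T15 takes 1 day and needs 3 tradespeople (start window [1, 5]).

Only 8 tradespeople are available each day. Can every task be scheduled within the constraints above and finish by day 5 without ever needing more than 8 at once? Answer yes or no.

no

The minimum achievable peak is 9; 8 < 9, so no feasible schedule stays within the cap.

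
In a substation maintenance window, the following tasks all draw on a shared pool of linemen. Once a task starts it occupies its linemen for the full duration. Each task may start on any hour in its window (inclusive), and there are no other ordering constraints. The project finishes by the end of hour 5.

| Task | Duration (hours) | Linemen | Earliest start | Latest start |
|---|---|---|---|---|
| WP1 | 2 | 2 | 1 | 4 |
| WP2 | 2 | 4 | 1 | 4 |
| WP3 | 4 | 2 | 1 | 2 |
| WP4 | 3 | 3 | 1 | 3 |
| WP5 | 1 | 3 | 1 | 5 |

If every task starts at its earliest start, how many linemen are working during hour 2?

11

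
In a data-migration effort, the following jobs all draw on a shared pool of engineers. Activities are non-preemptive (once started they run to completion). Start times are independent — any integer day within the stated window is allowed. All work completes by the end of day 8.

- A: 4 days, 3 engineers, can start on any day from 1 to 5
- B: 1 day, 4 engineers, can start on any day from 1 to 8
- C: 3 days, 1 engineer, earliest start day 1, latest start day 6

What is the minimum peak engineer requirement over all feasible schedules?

4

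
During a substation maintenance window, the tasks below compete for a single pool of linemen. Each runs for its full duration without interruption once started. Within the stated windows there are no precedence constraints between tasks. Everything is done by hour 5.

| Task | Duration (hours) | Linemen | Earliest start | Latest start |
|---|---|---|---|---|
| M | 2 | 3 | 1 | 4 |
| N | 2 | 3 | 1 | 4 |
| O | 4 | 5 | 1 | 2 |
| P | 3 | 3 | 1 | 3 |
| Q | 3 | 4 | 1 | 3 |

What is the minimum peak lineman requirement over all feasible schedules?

Early-start (M@1, N@1, O@1, P@1, Q@1) gives peak 18: h1:18  h2:18  h3:12  h4:5  h5:0.
Shift P→3, Q→3.
Schedule M@1, N@1, O@1, P@3, Q@3: h1:11  h2:11  h3:12  h4:12  h5:7 — peak 12.

12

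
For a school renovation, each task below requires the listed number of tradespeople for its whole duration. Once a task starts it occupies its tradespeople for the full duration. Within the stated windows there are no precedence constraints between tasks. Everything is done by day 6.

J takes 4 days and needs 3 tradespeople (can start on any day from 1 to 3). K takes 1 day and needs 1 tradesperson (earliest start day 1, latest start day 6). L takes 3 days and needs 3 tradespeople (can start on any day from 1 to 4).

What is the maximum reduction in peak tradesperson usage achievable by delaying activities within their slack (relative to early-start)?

Early-start peak: d1:7  d2:6  d3:6  d4:3  d5:0  d6:0 ⇒ 7.
Leveled (J@1, K@1, L@2): d1:4  d2:6  d3:6  d4:6  d5:0  d6:0 ⇒ 6.
Reduction 7 − 6 = 1.

1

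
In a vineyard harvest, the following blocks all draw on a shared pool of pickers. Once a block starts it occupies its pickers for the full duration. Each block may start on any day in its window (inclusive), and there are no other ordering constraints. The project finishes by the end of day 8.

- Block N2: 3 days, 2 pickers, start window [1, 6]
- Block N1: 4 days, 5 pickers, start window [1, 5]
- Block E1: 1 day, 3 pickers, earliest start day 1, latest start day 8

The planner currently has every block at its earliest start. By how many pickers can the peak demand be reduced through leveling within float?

Early-start peak: d1:10  d2:7  d3:7  d4:5  d5:0  d6:0  d7:0  d8:0 ⇒ 10.
Leveled (Block N2@1, Block N1@4, Block E1@1): d1:5  d2:2  d3:2  d4:5  d5:5  d6:5  d7:5  d8:0 ⇒ 5.
Reduction 10 − 5 = 5.

5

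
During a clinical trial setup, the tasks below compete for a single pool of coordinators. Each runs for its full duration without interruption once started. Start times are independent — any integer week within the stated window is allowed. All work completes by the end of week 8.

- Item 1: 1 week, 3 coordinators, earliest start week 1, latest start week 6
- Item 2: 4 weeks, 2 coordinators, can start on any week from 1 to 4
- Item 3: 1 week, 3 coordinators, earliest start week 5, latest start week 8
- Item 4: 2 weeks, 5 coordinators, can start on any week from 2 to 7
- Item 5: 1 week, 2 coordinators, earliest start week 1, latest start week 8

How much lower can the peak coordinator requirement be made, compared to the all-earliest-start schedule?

2

Early-start peak: w1:7  w2:7  w3:7  w4:2  w5:3  w6:0  w7:0  w8:0 ⇒ 7.
Leveled (Item 1@1, Item 2@1, Item 3@5, Item 4@6, Item 5@2): w1:5  w2:4  w3:2  w4:2  w5:3  w6:5  w7:5  w8:0 ⇒ 5.
Reduction 7 − 5 = 2.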